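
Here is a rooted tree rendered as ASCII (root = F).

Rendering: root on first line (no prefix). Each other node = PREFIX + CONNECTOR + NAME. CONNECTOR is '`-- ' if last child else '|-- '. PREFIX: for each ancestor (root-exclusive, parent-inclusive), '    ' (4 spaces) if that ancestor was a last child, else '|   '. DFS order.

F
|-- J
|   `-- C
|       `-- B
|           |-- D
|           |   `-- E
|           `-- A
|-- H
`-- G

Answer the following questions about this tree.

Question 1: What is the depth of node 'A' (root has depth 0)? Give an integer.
Path from root to A: F -> J -> C -> B -> A
Depth = number of edges = 4

Answer: 4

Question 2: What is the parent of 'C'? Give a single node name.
Scan adjacency: C appears as child of J

Answer: J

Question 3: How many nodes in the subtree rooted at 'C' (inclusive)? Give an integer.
Subtree rooted at C contains: A, B, C, D, E
Count = 5

Answer: 5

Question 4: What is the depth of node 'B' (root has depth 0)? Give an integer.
Path from root to B: F -> J -> C -> B
Depth = number of edges = 3

Answer: 3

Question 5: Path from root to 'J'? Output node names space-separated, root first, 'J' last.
Walk down from root: F -> J

Answer: F J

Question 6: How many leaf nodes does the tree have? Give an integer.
Answer: 4

Derivation:
Leaves (nodes with no children): A, E, G, H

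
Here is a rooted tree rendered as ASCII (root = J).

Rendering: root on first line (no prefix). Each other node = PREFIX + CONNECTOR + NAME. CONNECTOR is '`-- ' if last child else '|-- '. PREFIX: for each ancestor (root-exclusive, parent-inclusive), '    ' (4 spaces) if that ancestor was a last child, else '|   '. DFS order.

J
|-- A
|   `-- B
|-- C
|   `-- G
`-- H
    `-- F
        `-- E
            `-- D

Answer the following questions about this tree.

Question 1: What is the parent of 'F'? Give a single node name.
Scan adjacency: F appears as child of H

Answer: H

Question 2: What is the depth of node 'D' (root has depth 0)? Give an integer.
Path from root to D: J -> H -> F -> E -> D
Depth = number of edges = 4

Answer: 4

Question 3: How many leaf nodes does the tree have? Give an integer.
Answer: 3

Derivation:
Leaves (nodes with no children): B, D, G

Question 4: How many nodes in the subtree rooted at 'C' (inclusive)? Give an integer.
Subtree rooted at C contains: C, G
Count = 2

Answer: 2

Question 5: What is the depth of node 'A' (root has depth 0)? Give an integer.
Answer: 1

Derivation:
Path from root to A: J -> A
Depth = number of edges = 1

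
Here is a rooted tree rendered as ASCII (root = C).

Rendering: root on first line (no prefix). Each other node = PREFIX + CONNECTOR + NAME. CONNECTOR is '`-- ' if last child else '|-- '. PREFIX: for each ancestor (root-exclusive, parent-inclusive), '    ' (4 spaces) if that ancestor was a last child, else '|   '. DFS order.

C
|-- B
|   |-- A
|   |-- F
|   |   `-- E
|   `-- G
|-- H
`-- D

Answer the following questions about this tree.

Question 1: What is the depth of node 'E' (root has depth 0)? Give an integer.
Path from root to E: C -> B -> F -> E
Depth = number of edges = 3

Answer: 3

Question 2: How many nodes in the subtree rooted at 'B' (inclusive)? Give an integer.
Answer: 5

Derivation:
Subtree rooted at B contains: A, B, E, F, G
Count = 5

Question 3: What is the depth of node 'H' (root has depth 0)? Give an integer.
Path from root to H: C -> H
Depth = number of edges = 1

Answer: 1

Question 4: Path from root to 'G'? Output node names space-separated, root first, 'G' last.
Walk down from root: C -> B -> G

Answer: C B G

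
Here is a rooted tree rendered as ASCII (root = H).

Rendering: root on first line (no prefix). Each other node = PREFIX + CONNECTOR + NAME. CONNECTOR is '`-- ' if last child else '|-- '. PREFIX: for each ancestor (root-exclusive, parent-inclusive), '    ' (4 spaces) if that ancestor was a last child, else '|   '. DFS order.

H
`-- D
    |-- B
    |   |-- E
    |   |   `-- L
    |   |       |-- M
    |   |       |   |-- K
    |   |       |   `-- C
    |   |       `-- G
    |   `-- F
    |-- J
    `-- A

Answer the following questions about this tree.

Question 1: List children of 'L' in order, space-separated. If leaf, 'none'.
Node L's children (from adjacency): M, G

Answer: M G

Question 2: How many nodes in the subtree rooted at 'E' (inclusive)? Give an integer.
Subtree rooted at E contains: C, E, G, K, L, M
Count = 6

Answer: 6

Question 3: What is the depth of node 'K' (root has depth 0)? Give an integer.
Answer: 6

Derivation:
Path from root to K: H -> D -> B -> E -> L -> M -> K
Depth = number of edges = 6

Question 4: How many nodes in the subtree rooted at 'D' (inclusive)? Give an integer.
Answer: 11

Derivation:
Subtree rooted at D contains: A, B, C, D, E, F, G, J, K, L, M
Count = 11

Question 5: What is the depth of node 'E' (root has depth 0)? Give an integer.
Path from root to E: H -> D -> B -> E
Depth = number of edges = 3

Answer: 3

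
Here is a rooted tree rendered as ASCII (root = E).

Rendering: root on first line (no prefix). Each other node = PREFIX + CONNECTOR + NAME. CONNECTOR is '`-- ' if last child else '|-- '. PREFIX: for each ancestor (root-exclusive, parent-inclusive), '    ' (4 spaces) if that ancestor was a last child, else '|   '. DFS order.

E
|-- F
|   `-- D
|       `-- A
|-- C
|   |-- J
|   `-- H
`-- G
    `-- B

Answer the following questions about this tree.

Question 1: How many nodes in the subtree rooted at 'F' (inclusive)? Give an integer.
Answer: 3

Derivation:
Subtree rooted at F contains: A, D, F
Count = 3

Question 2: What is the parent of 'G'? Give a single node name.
Answer: E

Derivation:
Scan adjacency: G appears as child of E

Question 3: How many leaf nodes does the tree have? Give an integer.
Leaves (nodes with no children): A, B, H, J

Answer: 4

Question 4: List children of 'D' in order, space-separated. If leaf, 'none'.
Answer: A

Derivation:
Node D's children (from adjacency): A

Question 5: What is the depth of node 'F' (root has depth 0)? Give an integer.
Path from root to F: E -> F
Depth = number of edges = 1

Answer: 1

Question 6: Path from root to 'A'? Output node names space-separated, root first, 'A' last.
Answer: E F D A

Derivation:
Walk down from root: E -> F -> D -> A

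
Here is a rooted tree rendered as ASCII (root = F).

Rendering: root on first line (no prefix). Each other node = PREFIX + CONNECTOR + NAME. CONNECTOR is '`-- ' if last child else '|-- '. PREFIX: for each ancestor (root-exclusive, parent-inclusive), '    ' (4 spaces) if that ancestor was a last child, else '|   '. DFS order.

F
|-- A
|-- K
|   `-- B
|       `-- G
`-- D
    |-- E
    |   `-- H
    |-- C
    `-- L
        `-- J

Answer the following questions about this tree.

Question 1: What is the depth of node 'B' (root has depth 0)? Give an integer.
Answer: 2

Derivation:
Path from root to B: F -> K -> B
Depth = number of edges = 2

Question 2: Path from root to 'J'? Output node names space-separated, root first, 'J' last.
Walk down from root: F -> D -> L -> J

Answer: F D L J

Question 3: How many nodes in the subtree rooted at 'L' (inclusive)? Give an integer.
Subtree rooted at L contains: J, L
Count = 2

Answer: 2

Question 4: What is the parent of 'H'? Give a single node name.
Answer: E

Derivation:
Scan adjacency: H appears as child of E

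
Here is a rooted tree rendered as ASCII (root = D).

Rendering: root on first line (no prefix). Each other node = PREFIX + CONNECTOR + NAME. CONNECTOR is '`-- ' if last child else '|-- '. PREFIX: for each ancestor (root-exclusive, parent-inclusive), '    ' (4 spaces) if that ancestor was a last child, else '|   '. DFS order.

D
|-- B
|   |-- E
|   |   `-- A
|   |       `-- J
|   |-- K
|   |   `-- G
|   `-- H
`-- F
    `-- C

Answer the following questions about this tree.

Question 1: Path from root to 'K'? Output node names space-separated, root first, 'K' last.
Walk down from root: D -> B -> K

Answer: D B K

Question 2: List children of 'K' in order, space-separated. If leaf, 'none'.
Node K's children (from adjacency): G

Answer: G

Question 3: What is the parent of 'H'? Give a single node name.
Scan adjacency: H appears as child of B

Answer: B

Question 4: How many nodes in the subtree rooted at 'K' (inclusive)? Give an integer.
Answer: 2

Derivation:
Subtree rooted at K contains: G, K
Count = 2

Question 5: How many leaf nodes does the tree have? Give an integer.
Answer: 4

Derivation:
Leaves (nodes with no children): C, G, H, J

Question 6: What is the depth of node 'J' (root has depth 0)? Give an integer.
Path from root to J: D -> B -> E -> A -> J
Depth = number of edges = 4

Answer: 4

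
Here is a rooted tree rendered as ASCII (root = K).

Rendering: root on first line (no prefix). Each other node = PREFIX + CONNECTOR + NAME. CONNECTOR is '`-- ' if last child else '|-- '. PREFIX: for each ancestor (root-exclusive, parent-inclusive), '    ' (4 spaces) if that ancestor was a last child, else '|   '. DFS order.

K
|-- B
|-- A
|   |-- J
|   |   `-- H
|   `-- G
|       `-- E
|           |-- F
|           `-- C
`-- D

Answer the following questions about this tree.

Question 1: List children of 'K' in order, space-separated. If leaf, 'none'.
Answer: B A D

Derivation:
Node K's children (from adjacency): B, A, D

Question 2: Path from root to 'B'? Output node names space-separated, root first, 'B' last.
Answer: K B

Derivation:
Walk down from root: K -> B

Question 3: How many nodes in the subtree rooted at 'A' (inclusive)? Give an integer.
Answer: 7

Derivation:
Subtree rooted at A contains: A, C, E, F, G, H, J
Count = 7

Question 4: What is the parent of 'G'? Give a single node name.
Answer: A

Derivation:
Scan adjacency: G appears as child of A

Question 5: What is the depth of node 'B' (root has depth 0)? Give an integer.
Answer: 1

Derivation:
Path from root to B: K -> B
Depth = number of edges = 1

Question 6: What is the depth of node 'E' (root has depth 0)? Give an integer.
Path from root to E: K -> A -> G -> E
Depth = number of edges = 3

Answer: 3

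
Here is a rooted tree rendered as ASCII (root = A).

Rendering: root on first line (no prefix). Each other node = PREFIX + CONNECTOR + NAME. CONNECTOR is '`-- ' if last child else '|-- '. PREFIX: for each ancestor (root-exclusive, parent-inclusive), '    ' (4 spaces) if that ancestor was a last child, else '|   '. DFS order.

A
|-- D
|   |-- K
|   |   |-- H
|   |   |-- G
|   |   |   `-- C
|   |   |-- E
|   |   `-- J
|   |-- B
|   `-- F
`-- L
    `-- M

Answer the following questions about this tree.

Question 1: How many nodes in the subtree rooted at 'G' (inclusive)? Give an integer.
Answer: 2

Derivation:
Subtree rooted at G contains: C, G
Count = 2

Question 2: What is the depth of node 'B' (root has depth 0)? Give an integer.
Answer: 2

Derivation:
Path from root to B: A -> D -> B
Depth = number of edges = 2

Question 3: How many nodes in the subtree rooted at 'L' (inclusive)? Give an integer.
Answer: 2

Derivation:
Subtree rooted at L contains: L, M
Count = 2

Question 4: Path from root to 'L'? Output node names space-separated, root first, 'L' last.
Answer: A L

Derivation:
Walk down from root: A -> L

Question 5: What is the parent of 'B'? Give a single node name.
Answer: D

Derivation:
Scan adjacency: B appears as child of D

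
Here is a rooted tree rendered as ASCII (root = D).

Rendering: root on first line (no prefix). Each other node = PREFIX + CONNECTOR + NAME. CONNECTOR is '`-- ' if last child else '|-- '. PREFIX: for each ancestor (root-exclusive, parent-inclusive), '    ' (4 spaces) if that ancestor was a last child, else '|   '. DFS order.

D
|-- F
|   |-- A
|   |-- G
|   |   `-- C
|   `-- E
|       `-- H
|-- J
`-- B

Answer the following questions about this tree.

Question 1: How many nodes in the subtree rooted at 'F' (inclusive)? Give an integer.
Subtree rooted at F contains: A, C, E, F, G, H
Count = 6

Answer: 6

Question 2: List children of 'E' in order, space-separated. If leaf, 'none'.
Node E's children (from adjacency): H

Answer: H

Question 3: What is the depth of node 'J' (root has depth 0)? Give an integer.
Answer: 1

Derivation:
Path from root to J: D -> J
Depth = number of edges = 1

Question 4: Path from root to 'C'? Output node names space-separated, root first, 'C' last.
Answer: D F G C

Derivation:
Walk down from root: D -> F -> G -> C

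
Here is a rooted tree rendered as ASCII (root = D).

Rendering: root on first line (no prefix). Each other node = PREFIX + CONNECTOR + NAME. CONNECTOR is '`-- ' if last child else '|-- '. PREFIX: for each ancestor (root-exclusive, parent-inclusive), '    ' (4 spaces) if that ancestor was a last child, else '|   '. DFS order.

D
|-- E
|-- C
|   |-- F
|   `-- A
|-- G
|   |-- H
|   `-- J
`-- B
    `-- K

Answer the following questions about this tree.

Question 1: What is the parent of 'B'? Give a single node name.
Scan adjacency: B appears as child of D

Answer: D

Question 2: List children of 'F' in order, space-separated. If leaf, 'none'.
Answer: none

Derivation:
Node F's children (from adjacency): (leaf)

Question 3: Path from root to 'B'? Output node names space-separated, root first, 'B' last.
Answer: D B

Derivation:
Walk down from root: D -> B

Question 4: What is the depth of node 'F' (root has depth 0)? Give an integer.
Answer: 2

Derivation:
Path from root to F: D -> C -> F
Depth = number of edges = 2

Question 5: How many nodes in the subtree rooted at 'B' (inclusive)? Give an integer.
Answer: 2

Derivation:
Subtree rooted at B contains: B, K
Count = 2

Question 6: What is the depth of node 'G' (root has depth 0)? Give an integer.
Answer: 1

Derivation:
Path from root to G: D -> G
Depth = number of edges = 1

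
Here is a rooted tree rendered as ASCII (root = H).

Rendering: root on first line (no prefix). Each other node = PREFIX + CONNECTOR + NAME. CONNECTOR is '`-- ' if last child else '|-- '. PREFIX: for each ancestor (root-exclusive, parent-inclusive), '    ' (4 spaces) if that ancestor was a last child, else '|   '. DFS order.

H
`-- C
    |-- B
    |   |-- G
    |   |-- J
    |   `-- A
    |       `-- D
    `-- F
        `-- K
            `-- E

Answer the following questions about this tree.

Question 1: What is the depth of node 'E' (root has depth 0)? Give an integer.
Answer: 4

Derivation:
Path from root to E: H -> C -> F -> K -> E
Depth = number of edges = 4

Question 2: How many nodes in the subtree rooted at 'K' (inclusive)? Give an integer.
Answer: 2

Derivation:
Subtree rooted at K contains: E, K
Count = 2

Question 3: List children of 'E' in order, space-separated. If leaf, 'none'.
Node E's children (from adjacency): (leaf)

Answer: none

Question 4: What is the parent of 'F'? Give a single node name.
Answer: C

Derivation:
Scan adjacency: F appears as child of C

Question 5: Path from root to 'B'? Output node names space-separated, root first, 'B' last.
Walk down from root: H -> C -> B

Answer: H C B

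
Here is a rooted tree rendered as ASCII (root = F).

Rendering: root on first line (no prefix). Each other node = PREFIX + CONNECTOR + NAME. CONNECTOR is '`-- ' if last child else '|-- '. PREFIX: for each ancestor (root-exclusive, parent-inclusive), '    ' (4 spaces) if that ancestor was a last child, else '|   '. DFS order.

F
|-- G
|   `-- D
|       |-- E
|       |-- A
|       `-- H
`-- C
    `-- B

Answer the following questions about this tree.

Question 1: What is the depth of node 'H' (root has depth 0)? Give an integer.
Answer: 3

Derivation:
Path from root to H: F -> G -> D -> H
Depth = number of edges = 3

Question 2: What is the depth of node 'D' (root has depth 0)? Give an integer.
Answer: 2

Derivation:
Path from root to D: F -> G -> D
Depth = number of edges = 2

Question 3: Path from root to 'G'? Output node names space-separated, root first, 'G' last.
Walk down from root: F -> G

Answer: F G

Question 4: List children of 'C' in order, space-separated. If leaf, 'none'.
Node C's children (from adjacency): B

Answer: B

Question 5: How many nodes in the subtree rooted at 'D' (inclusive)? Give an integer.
Subtree rooted at D contains: A, D, E, H
Count = 4

Answer: 4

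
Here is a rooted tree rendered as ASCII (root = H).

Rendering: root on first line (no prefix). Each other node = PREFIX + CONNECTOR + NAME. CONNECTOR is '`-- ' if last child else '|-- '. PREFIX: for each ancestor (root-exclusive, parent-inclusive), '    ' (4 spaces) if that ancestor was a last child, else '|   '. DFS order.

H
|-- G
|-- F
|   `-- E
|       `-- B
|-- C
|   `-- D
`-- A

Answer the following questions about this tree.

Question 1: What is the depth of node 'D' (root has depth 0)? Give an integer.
Path from root to D: H -> C -> D
Depth = number of edges = 2

Answer: 2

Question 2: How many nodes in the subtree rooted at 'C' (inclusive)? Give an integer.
Answer: 2

Derivation:
Subtree rooted at C contains: C, D
Count = 2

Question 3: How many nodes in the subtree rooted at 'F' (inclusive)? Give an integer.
Answer: 3

Derivation:
Subtree rooted at F contains: B, E, F
Count = 3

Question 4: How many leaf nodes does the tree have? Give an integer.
Answer: 4

Derivation:
Leaves (nodes with no children): A, B, D, G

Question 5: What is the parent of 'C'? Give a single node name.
Answer: H

Derivation:
Scan adjacency: C appears as child of H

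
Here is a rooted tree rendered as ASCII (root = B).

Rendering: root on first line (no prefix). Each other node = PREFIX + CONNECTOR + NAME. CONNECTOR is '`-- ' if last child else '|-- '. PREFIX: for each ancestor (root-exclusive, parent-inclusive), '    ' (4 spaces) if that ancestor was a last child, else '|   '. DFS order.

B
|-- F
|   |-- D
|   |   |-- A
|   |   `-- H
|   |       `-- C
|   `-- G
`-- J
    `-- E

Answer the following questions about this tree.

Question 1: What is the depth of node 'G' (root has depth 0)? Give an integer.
Answer: 2

Derivation:
Path from root to G: B -> F -> G
Depth = number of edges = 2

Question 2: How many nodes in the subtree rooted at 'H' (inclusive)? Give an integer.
Answer: 2

Derivation:
Subtree rooted at H contains: C, H
Count = 2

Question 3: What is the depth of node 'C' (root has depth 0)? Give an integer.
Answer: 4

Derivation:
Path from root to C: B -> F -> D -> H -> C
Depth = number of edges = 4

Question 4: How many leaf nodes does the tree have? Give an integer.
Leaves (nodes with no children): A, C, E, G

Answer: 4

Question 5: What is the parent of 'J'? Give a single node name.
Scan adjacency: J appears as child of B

Answer: B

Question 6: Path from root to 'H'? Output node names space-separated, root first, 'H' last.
Walk down from root: B -> F -> D -> H

Answer: B F D H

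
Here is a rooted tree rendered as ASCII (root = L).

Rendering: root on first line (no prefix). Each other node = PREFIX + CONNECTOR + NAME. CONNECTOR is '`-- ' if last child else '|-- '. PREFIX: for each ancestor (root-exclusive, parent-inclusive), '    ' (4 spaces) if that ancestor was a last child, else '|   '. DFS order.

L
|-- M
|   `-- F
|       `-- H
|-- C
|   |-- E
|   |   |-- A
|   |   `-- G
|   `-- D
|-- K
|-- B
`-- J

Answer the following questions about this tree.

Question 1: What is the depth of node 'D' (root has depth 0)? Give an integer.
Path from root to D: L -> C -> D
Depth = number of edges = 2

Answer: 2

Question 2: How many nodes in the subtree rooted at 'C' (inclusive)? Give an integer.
Answer: 5

Derivation:
Subtree rooted at C contains: A, C, D, E, G
Count = 5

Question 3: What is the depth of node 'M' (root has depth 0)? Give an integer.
Answer: 1

Derivation:
Path from root to M: L -> M
Depth = number of edges = 1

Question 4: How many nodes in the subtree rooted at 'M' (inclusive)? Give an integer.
Subtree rooted at M contains: F, H, M
Count = 3

Answer: 3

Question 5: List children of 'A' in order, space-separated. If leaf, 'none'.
Node A's children (from adjacency): (leaf)

Answer: none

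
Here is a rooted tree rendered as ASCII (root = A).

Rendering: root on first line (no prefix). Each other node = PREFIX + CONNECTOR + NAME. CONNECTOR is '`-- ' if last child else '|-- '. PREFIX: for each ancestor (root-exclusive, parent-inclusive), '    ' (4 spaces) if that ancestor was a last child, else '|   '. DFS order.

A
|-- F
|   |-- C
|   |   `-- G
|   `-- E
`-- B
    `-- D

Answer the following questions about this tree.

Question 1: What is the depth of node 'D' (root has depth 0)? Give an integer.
Path from root to D: A -> B -> D
Depth = number of edges = 2

Answer: 2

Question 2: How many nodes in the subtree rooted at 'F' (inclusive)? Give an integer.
Subtree rooted at F contains: C, E, F, G
Count = 4

Answer: 4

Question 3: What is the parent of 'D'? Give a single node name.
Answer: B

Derivation:
Scan adjacency: D appears as child of B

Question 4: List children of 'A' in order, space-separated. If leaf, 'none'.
Answer: F B

Derivation:
Node A's children (from adjacency): F, B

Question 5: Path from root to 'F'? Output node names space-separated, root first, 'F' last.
Walk down from root: A -> F

Answer: A F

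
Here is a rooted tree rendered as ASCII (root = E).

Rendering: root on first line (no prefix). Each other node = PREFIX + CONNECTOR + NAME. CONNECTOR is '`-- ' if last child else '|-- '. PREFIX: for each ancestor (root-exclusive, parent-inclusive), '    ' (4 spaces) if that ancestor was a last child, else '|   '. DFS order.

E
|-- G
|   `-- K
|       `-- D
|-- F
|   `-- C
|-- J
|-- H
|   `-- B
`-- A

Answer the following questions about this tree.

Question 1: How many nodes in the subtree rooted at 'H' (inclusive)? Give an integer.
Subtree rooted at H contains: B, H
Count = 2

Answer: 2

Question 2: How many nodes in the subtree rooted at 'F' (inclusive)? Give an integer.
Answer: 2

Derivation:
Subtree rooted at F contains: C, F
Count = 2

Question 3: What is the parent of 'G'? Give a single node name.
Scan adjacency: G appears as child of E

Answer: E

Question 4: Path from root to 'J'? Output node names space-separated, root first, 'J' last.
Answer: E J

Derivation:
Walk down from root: E -> J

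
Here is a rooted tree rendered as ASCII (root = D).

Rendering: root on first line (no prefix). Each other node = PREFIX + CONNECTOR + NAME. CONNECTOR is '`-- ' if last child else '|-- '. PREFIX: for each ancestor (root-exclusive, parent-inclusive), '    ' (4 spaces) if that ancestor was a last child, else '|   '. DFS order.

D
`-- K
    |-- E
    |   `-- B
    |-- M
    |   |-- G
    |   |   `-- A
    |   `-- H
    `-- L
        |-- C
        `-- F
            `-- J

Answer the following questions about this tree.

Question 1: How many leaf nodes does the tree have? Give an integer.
Leaves (nodes with no children): A, B, C, H, J

Answer: 5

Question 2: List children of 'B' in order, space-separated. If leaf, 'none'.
Node B's children (from adjacency): (leaf)

Answer: none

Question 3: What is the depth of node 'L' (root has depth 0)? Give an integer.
Path from root to L: D -> K -> L
Depth = number of edges = 2

Answer: 2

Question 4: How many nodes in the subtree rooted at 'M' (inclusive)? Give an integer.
Subtree rooted at M contains: A, G, H, M
Count = 4

Answer: 4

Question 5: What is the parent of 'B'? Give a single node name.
Scan adjacency: B appears as child of E

Answer: E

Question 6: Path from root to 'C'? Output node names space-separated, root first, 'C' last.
Walk down from root: D -> K -> L -> C

Answer: D K L C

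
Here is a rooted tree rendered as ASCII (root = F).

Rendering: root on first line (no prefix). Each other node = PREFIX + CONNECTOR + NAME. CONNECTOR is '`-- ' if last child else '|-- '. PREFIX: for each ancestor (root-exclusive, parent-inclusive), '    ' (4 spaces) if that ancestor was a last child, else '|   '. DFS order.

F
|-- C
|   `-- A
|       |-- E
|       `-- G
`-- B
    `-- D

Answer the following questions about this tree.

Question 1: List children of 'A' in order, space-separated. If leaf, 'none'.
Node A's children (from adjacency): E, G

Answer: E G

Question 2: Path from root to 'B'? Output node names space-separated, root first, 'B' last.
Answer: F B

Derivation:
Walk down from root: F -> B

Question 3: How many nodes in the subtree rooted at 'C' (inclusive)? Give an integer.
Subtree rooted at C contains: A, C, E, G
Count = 4

Answer: 4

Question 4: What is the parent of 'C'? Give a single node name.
Scan adjacency: C appears as child of F

Answer: F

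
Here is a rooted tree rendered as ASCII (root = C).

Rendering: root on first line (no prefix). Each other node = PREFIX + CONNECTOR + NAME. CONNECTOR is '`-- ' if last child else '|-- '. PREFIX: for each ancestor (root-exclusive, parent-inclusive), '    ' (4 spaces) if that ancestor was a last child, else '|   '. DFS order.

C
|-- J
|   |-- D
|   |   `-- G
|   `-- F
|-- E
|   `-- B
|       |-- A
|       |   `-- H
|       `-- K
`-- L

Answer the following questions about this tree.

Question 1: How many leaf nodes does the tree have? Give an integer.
Answer: 5

Derivation:
Leaves (nodes with no children): F, G, H, K, L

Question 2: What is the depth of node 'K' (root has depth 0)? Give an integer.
Answer: 3

Derivation:
Path from root to K: C -> E -> B -> K
Depth = number of edges = 3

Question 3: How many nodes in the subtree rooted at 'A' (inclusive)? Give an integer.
Answer: 2

Derivation:
Subtree rooted at A contains: A, H
Count = 2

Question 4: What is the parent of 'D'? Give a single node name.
Answer: J

Derivation:
Scan adjacency: D appears as child of J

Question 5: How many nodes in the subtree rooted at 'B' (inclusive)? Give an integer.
Subtree rooted at B contains: A, B, H, K
Count = 4

Answer: 4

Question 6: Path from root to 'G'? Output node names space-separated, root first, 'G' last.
Walk down from root: C -> J -> D -> G

Answer: C J D G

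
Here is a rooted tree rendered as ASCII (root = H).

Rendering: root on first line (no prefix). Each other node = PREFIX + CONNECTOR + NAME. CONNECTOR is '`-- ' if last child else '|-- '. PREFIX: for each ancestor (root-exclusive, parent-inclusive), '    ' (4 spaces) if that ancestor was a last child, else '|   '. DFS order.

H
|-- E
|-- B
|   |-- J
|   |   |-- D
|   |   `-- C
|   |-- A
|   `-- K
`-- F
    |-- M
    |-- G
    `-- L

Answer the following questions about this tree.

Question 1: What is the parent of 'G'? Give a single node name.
Scan adjacency: G appears as child of F

Answer: F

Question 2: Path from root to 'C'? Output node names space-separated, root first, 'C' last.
Answer: H B J C

Derivation:
Walk down from root: H -> B -> J -> C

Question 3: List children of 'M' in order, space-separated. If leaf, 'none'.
Answer: none

Derivation:
Node M's children (from adjacency): (leaf)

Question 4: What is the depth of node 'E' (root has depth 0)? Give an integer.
Path from root to E: H -> E
Depth = number of edges = 1

Answer: 1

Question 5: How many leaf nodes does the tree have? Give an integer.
Leaves (nodes with no children): A, C, D, E, G, K, L, M

Answer: 8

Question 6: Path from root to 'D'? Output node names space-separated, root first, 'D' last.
Answer: H B J D

Derivation:
Walk down from root: H -> B -> J -> D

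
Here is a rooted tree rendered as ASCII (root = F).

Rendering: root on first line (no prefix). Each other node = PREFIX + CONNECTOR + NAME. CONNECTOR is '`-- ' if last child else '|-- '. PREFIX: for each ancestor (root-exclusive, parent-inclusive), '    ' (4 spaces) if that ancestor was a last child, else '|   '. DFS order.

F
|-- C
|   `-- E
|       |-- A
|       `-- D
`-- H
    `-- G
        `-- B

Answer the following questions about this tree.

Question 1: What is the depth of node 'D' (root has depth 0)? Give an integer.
Path from root to D: F -> C -> E -> D
Depth = number of edges = 3

Answer: 3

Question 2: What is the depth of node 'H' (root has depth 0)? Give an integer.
Path from root to H: F -> H
Depth = number of edges = 1

Answer: 1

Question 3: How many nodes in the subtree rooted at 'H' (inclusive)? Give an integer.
Subtree rooted at H contains: B, G, H
Count = 3

Answer: 3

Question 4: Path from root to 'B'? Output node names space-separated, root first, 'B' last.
Walk down from root: F -> H -> G -> B

Answer: F H G B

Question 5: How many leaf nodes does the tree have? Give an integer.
Answer: 3

Derivation:
Leaves (nodes with no children): A, B, D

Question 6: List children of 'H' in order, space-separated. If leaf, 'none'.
Answer: G

Derivation:
Node H's children (from adjacency): G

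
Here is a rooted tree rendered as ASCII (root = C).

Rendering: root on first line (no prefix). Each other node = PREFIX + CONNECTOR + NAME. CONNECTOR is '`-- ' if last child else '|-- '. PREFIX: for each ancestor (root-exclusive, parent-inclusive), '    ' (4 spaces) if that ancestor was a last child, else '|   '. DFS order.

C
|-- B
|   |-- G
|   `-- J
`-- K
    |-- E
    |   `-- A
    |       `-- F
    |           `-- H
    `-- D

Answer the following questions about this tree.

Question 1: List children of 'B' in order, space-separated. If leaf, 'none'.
Answer: G J

Derivation:
Node B's children (from adjacency): G, J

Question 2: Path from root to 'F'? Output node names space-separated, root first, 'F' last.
Answer: C K E A F

Derivation:
Walk down from root: C -> K -> E -> A -> F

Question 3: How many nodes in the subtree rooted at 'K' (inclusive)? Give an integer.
Subtree rooted at K contains: A, D, E, F, H, K
Count = 6

Answer: 6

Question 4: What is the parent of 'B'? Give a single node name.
Answer: C

Derivation:
Scan adjacency: B appears as child of C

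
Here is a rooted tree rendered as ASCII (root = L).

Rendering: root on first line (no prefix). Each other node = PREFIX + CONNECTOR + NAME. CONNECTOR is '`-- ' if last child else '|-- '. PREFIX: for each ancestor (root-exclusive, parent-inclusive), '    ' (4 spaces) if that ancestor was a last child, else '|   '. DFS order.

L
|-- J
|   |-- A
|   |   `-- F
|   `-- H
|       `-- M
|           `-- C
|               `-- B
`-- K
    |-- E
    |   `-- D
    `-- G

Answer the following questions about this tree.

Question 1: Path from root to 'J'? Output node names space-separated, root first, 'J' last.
Answer: L J

Derivation:
Walk down from root: L -> J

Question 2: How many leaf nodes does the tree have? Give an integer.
Answer: 4

Derivation:
Leaves (nodes with no children): B, D, F, G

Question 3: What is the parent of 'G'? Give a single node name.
Answer: K

Derivation:
Scan adjacency: G appears as child of K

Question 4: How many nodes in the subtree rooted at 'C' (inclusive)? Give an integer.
Answer: 2

Derivation:
Subtree rooted at C contains: B, C
Count = 2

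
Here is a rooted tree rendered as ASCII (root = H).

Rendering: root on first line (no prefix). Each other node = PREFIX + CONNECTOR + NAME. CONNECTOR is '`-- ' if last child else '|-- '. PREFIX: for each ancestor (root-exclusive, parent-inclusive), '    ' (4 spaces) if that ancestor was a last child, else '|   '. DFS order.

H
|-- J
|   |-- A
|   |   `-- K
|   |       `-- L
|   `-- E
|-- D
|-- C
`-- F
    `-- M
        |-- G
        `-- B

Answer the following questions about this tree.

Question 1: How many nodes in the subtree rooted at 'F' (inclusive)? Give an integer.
Answer: 4

Derivation:
Subtree rooted at F contains: B, F, G, M
Count = 4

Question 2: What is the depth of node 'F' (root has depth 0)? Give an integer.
Answer: 1

Derivation:
Path from root to F: H -> F
Depth = number of edges = 1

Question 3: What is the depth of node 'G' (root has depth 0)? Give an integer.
Answer: 3

Derivation:
Path from root to G: H -> F -> M -> G
Depth = number of edges = 3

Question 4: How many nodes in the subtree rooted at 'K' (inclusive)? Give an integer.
Answer: 2

Derivation:
Subtree rooted at K contains: K, L
Count = 2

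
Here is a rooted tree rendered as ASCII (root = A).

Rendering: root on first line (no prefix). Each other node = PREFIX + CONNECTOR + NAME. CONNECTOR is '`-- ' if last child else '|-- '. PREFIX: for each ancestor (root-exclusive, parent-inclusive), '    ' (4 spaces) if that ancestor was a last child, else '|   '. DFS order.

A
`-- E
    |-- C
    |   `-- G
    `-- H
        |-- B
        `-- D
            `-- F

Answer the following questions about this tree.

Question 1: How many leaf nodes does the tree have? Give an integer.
Leaves (nodes with no children): B, F, G

Answer: 3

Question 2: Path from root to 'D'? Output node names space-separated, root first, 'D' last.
Walk down from root: A -> E -> H -> D

Answer: A E H D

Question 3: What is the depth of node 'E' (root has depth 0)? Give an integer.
Answer: 1

Derivation:
Path from root to E: A -> E
Depth = number of edges = 1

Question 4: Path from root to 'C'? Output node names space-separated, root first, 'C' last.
Walk down from root: A -> E -> C

Answer: A E C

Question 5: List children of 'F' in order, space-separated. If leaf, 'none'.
Node F's children (from adjacency): (leaf)

Answer: none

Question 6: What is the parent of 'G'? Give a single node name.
Answer: C

Derivation:
Scan adjacency: G appears as child of C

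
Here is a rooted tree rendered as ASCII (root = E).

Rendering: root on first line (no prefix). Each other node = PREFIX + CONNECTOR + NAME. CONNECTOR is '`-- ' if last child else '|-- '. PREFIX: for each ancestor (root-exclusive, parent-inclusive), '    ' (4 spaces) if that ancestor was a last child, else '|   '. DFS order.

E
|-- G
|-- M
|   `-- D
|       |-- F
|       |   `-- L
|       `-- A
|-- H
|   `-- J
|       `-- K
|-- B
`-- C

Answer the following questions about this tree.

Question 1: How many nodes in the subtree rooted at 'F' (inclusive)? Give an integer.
Subtree rooted at F contains: F, L
Count = 2

Answer: 2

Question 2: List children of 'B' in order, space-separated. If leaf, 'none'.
Node B's children (from adjacency): (leaf)

Answer: none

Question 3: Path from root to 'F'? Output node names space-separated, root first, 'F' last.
Walk down from root: E -> M -> D -> F

Answer: E M D F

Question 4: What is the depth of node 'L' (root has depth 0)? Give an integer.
Path from root to L: E -> M -> D -> F -> L
Depth = number of edges = 4

Answer: 4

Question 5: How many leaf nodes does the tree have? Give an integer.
Leaves (nodes with no children): A, B, C, G, K, L

Answer: 6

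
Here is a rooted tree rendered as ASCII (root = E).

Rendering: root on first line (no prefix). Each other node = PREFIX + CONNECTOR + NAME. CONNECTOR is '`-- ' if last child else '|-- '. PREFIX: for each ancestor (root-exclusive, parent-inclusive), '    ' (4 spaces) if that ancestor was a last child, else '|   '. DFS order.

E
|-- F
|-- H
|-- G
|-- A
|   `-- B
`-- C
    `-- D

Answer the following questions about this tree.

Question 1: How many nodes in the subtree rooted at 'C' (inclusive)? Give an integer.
Subtree rooted at C contains: C, D
Count = 2

Answer: 2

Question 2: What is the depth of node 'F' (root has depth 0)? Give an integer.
Answer: 1

Derivation:
Path from root to F: E -> F
Depth = number of edges = 1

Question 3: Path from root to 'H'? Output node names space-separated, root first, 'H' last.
Walk down from root: E -> H

Answer: E H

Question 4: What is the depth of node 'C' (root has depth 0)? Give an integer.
Answer: 1

Derivation:
Path from root to C: E -> C
Depth = number of edges = 1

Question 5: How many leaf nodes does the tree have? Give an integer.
Answer: 5

Derivation:
Leaves (nodes with no children): B, D, F, G, H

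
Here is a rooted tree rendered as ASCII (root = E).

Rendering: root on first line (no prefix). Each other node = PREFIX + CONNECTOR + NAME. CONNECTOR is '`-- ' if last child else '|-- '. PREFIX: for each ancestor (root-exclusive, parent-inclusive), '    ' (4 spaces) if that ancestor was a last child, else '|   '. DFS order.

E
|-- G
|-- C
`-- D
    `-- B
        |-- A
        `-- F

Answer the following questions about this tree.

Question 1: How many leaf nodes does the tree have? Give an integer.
Leaves (nodes with no children): A, C, F, G

Answer: 4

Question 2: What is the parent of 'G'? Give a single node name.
Scan adjacency: G appears as child of E

Answer: E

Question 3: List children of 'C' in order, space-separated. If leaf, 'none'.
Answer: none

Derivation:
Node C's children (from adjacency): (leaf)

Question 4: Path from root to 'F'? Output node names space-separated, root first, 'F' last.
Answer: E D B F

Derivation:
Walk down from root: E -> D -> B -> F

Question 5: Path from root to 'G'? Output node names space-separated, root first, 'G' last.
Walk down from root: E -> G

Answer: E G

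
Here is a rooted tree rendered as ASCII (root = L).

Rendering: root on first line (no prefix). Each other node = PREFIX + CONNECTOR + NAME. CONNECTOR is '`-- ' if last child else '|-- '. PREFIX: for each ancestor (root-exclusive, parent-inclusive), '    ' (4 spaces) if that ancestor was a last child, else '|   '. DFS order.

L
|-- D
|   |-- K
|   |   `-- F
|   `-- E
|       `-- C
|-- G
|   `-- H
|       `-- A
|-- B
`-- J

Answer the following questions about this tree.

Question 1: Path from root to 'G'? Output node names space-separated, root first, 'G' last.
Answer: L G

Derivation:
Walk down from root: L -> G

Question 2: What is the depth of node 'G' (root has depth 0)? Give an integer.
Answer: 1

Derivation:
Path from root to G: L -> G
Depth = number of edges = 1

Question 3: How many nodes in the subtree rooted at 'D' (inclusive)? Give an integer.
Subtree rooted at D contains: C, D, E, F, K
Count = 5

Answer: 5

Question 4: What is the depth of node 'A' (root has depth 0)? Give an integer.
Answer: 3

Derivation:
Path from root to A: L -> G -> H -> A
Depth = number of edges = 3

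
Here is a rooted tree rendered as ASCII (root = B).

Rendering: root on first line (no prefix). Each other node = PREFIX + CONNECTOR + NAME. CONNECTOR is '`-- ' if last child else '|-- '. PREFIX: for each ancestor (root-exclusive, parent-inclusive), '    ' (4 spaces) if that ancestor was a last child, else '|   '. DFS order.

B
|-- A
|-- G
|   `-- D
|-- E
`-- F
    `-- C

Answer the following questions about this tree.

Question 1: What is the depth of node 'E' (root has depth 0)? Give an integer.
Answer: 1

Derivation:
Path from root to E: B -> E
Depth = number of edges = 1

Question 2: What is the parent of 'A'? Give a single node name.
Scan adjacency: A appears as child of B

Answer: B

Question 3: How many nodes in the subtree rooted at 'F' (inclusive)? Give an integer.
Subtree rooted at F contains: C, F
Count = 2

Answer: 2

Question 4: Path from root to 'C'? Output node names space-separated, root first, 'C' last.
Answer: B F C

Derivation:
Walk down from root: B -> F -> C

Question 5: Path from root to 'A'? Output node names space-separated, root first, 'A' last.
Walk down from root: B -> A

Answer: B A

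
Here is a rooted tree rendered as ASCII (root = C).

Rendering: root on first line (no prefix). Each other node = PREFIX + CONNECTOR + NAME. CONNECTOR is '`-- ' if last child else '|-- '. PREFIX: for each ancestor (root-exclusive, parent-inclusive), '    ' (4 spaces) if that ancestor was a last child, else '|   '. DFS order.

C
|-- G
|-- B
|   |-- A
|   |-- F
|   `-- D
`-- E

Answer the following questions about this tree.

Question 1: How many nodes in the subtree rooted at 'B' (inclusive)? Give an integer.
Answer: 4

Derivation:
Subtree rooted at B contains: A, B, D, F
Count = 4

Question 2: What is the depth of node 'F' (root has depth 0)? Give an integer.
Path from root to F: C -> B -> F
Depth = number of edges = 2

Answer: 2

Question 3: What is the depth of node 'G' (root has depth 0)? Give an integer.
Answer: 1

Derivation:
Path from root to G: C -> G
Depth = number of edges = 1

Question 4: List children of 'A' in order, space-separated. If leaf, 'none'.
Answer: none

Derivation:
Node A's children (from adjacency): (leaf)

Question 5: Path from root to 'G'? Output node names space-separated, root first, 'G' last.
Answer: C G

Derivation:
Walk down from root: C -> G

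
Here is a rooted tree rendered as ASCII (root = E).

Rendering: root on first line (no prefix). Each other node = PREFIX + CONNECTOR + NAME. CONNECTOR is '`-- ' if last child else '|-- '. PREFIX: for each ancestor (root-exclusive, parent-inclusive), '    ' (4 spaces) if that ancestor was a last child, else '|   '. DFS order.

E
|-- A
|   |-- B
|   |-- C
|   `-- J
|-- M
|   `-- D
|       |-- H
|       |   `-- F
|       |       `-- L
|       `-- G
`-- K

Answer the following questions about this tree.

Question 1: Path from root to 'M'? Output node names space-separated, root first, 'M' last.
Answer: E M

Derivation:
Walk down from root: E -> M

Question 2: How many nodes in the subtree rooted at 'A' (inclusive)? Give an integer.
Answer: 4

Derivation:
Subtree rooted at A contains: A, B, C, J
Count = 4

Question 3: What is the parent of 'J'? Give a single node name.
Answer: A

Derivation:
Scan adjacency: J appears as child of A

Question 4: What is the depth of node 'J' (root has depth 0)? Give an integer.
Answer: 2

Derivation:
Path from root to J: E -> A -> J
Depth = number of edges = 2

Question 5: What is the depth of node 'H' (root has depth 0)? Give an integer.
Path from root to H: E -> M -> D -> H
Depth = number of edges = 3

Answer: 3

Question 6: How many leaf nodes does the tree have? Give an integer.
Answer: 6

Derivation:
Leaves (nodes with no children): B, C, G, J, K, L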